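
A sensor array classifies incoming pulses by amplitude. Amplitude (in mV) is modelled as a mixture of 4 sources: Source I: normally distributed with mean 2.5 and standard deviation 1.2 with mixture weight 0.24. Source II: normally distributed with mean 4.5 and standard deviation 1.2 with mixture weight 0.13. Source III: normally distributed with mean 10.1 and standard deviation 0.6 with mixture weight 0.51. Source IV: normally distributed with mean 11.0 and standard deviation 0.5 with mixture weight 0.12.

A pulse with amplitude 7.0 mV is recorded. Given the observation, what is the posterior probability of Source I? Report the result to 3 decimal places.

0.014

Apply Bayes' rule: the posterior for each component is proportional to its prior times its likelihood at x.
Normal densities:
  p_I = (1/(1.2·√(2π)))·exp(−(7.0−2.5)²/(2·1.2²)) = 0.332452·exp(-7.03125) = 0.00029383
  p_II = (1/(1.2·√(2π)))·exp(−(7.0−4.5)²/(2·1.2²)) = 0.332452·exp(-2.17014) = 0.0379533
  p_III = (1/(0.6·√(2π)))·exp(−(7.0−10.1)²/(2·0.6²)) = 0.664904·exp(-13.34722) = 1.06202e-06
  p_IV = (1/(0.5·√(2π)))·exp(−(7.0−11.0)²/(2·0.5²)) = 0.797885·exp(-32.00000) = 1.01045e-14
Weight by the priors:
  P(Z=I)·p_I = 0.24 × 0.00029383 = 7.05191e-05
  P(Z=II)·p_II = 0.13 × 0.0379533 = 0.00493393
  P(Z=III)·p_III = 0.51 × 1.06202e-06 = 5.41632e-07
  P(Z=IV)·p_IV = 0.12 × 1.01045e-14 = 1.21255e-15
Sum: 7.05191e-05 + 0.00493393 + 5.41632e-07 + 1.21255e-15 = 0.00500499
P(Source I | data) ≈ 0.014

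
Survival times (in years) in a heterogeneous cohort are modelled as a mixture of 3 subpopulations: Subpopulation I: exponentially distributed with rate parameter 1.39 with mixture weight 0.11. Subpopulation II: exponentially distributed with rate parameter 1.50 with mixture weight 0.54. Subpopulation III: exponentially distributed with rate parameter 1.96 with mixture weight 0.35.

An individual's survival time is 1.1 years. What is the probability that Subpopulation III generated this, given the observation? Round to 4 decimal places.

By Bayes' theorem, P(k | x) = P(Z=k) f_k(x) / Σ_j P(Z=j) f_j(x).
Exponential densities:
  f_I = 1.39·e^(−1.39·1.1) = 1.39·e^(−1.5290) = 0.301286
  f_II = 1.50·e^(−1.50·1.1) = 1.50·e^(−1.6500) = 0.288075
  f_III = 1.96·e^(−1.96·1.1) = 1.96·e^(−2.1560) = 0.226943
Weight by the priors:
  P(Z=I)·f_I = 0.11 × 0.301286 = 0.0331414
  P(Z=II)·f_II = 0.54 × 0.288075 = 0.15556
  P(Z=III)·f_III = 0.35 × 0.226943 = 0.0794301
Evidence: 0.0331414 + 0.15556 + 0.0794301 = 0.268132
So the posterior for Subpopulation III is 0.0794301 / 0.268132 ≈ 0.2962.

0.2962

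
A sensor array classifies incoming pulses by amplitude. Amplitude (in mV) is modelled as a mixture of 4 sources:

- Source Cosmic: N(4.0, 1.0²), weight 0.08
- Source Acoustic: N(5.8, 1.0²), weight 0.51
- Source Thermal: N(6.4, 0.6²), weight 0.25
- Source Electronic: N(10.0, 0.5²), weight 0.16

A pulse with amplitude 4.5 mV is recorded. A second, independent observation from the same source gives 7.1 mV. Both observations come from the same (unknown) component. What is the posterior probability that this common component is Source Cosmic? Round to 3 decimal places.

0.006

The responsibility of component k is P(Z=k) f_k(x) divided by Σ_j P(Z=j) f_j(x).
Since both observations come from the same component, the likelihood for component k is f_k(x₁)·f_k(x₂).
  L_Cosmic = [0.352065] × [0.00326682] = 0.00115013
  L_Acoustic = [0.171369] × [0.171369] = 0.0293672
  L_Thermal = [0.00441829] × [0.336664] = 0.00148748
  L_Electronic = [4.23764e-27] × [3.95464e-08] = 1.67583e-34
Weight by the priors:
  P(Z=Cosmic)·L_Cosmic = 0.08 × 0.00115013 = 9.20107e-05
  P(Z=Acoustic)·L_Acoustic = 0.51 × 0.0293672 = 0.0149773
  P(Z=Thermal)·L_Thermal = 0.25 × 0.00148748 = 0.000371871
  P(Z=Electronic)·L_Electronic = 0.16 × 1.67583e-34 = 2.68133e-35
Evidence: 9.20107e-05 + 0.0149773 + 0.000371871 + 2.68133e-35 = 0.0154412
So the posterior for Source Cosmic is 9.20107e-05 / 0.0154412 ≈ 0.006.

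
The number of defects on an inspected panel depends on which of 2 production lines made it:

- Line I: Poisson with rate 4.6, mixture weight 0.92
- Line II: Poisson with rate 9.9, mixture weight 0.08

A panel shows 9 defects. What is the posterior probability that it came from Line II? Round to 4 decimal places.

The responsibility of component k is π_k f_k(x) divided by Σ_j π_j f_j(x).
Evaluate each component's likelihood at the observed value:
  f_I = 0.0255448
  f_II = 0.12631
Prior × likelihood for each component:
  π_I·f_I = 0.92 × 0.0255448 = 0.0235012
  π_II·f_II = 0.08 × 0.12631 = 0.0101048
Evidence: 0.0235012 + 0.0101048 = 0.033606
P(Line II | data) = 0.0101048 / 0.033606 ≈ 0.3007

0.3007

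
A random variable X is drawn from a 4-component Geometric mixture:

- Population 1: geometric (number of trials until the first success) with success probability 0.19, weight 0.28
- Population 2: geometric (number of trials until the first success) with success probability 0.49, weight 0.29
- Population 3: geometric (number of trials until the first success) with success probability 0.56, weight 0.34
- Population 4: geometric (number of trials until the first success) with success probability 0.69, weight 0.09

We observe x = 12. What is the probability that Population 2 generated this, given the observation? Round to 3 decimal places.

By Bayes' theorem, P(k | x) = w_k f_k(x) / Σ_j w_j f_j(x).
Component likelihoods at x = 12:
  p_1 = 0.0187106
  p_2 = 0.000297487
  p_3 = 6.70143e-05
  p_4 = 1.75318e-06
Multiply by the mixture weights:
  w_1·p_1 = 0.28 × 0.0187106 = 0.00523898
  w_2·p_2 = 0.29 × 0.000297487 = 8.62712e-05
  w_3·p_3 = 0.34 × 6.70143e-05 = 2.27849e-05
  w_4·p_4 = 0.09 × 1.75318e-06 = 1.57787e-07
Evidence: 0.00523898 + 8.62712e-05 + 2.27849e-05 + 1.57787e-07 = 0.0053482
P(Population 2 | data) ≈ 0.016

0.016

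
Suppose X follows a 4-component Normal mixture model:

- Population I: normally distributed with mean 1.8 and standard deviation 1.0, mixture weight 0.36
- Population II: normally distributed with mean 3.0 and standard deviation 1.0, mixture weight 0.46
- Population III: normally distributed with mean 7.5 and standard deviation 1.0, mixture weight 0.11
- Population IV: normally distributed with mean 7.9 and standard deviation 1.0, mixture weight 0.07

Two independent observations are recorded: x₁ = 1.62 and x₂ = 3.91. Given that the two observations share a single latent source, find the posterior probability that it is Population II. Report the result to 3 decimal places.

0.754

By Bayes' theorem, P(k | x) = π_k f_k(x) / Σ_j π_j f_j(x).
Since both observations come from the same component, the likelihood for component k is f_k(x₁)·f_k(x₂).
  L_I = [(1/(1.0·√(2π)))·exp(−(1.62−1.8)²/(2·1.0²)) = 0.398942·exp(-0.01620) = 0.392531] × [0.0430674] = 0.0169053
  L_II = [(1/(1.0·√(2π)))·exp(−(1.62−3.0)²/(2·1.0²)) = 0.398942·exp(-0.95220) = 0.153948] × [0.263688] = 0.0405943
  L_III = [(1/(1.0·√(2π)))·exp(−(1.62−7.5)²/(2·1.0²)) = 0.398942·exp(-17.28720) = 1.23929e-08] × [0.0006343] = 7.86084e-12
  L_IV = [(1/(1.0·√(2π)))·exp(−(1.62−7.9)²/(2·1.0²)) = 0.398942·exp(-19.71920) = 1.08886e-09] × [0.000139285] = 1.51661e-13
Multiply by the mixture weights:
  π_I·L_I = 0.36 × 0.0169053 = 0.00608591
  π_II·L_II = 0.46 × 0.0405943 = 0.0186734
  π_III·L_III = 0.11 × 7.86084e-12 = 8.64693e-13
  π_IV·L_IV = 0.07 × 1.51661e-13 = 1.06163e-14
Denominator: 0.00608591 + 0.0186734 + 8.64693e-13 + 1.06163e-14 = 0.0247593
Responsibility of Population II: 0.0186734 / 0.0247593 ≈ 0.754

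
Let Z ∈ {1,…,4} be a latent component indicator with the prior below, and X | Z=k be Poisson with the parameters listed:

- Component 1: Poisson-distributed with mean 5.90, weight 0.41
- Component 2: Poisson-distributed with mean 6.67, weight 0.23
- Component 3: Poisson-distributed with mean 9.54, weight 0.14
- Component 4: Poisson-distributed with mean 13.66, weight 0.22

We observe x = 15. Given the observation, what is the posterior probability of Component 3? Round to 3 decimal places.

0.147

By Bayes' theorem, P(k | x) = π_k f_k(x) / Σ_j π_j f_j(x).
Poisson probabilities:
  p_1 = 0.000765496
  p_2 = 0.00223174
  p_3 = 0.0271367
  p_4 = 0.0961166
Weight by the priors:
  π_1·p_1 = 0.41 × 0.000765496 = 0.000313854
  π_2·p_2 = 0.23 × 0.00223174 = 0.0005133
  π_3·p_3 = 0.14 × 0.0271367 = 0.00379913
  π_4·p_4 = 0.22 × 0.0961166 = 0.0211456
Marginal: 0.000313854 + 0.0005133 + 0.00379913 + 0.0211456 = 0.0257719
P(Component 3 | 15) ≈ 0.147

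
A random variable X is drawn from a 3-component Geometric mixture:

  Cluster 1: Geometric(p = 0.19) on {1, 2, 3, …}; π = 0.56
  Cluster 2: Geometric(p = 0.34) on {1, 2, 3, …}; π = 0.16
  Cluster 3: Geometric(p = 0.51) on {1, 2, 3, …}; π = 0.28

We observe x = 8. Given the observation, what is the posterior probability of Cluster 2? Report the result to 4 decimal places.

0.1049

By Bayes' theorem, P(k | x) = w_k f_k(x) / Σ_j w_j f_j(x).
Evaluate each component's likelihood at the observed value:
  p_1 = 0.0434659
  p_2 = 0.0185475
  p_3 = 0.00345894
Prior × likelihood for each component:
  w_1·p_1 = 0.56 × 0.0434659 = 0.0243409
  w_2·p_2 = 0.16 × 0.0185475 = 0.00296761
  w_3·p_3 = 0.28 × 0.00345894 = 0.000968503
Sum: 0.0243409 + 0.00296761 + 0.000968503 = 0.028277
So the posterior for Cluster 2 is 0.00296761 / 0.028277 ≈ 0.1049.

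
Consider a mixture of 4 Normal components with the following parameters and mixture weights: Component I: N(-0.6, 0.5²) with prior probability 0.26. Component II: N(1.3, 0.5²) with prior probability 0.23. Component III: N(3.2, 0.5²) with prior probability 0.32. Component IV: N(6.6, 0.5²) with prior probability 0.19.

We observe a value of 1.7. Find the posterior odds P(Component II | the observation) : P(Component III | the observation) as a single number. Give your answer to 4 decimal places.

46.9817

The posterior odds equal the prior odds times the likelihood ratio: (P(Z=i)/P(Z=j))·(f_i(x)/f_j(x)).
Normal densities:
  p_I = 2.02817e-05
  p_II = 0.579383
  p_III = 0.0088637
  p_IV = 1.1146e-21
Posterior odds = (P(Z=II)·p_II) / (P(Z=III)·p_III) = (0.23·0.579383) / (0.32·0.0088637) = 0.133258 / 0.00283638 ≈ 46.9817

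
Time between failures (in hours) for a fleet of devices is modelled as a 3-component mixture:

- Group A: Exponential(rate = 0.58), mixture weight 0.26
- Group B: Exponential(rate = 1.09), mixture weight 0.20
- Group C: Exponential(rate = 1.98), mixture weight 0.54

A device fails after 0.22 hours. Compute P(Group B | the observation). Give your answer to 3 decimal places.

Posterior ∝ prior × likelihood, so P(k | x) ∝ π_k f_k(x); normalise over all components.
Component likelihoods at x = 0.22 hours:
  p_A = 0.58·e^(−0.58·0.22) = 0.58·e^(−0.1276) = 0.510519
  p_B = 1.09·e^(−1.09·0.22) = 1.09·e^(−0.2398) = 0.857596
  p_C = 1.98·e^(−1.98·0.22) = 1.98·e^(−0.4356) = 1.28082
Weight by the priors:
  π_A·p_A = 0.26 × 0.510519 = 0.132735
  π_B·p_B = 0.20 × 0.857596 = 0.171519
  π_C·p_C = 0.54 × 1.28082 = 0.69164
Sum: 0.132735 + 0.171519 + 0.69164 = 0.995894
P(Group B | x) ≈ 0.172

0.172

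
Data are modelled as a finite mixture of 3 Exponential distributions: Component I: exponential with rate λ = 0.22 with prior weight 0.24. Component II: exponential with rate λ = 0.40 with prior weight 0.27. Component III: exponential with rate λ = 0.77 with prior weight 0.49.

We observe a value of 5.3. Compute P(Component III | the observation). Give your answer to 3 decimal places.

0.178

Apply Bayes' rule: the posterior for each component is proportional to its prior times its likelihood at x.
Exponential densities:
  f_I = 0.0685544
  f_II = 0.0480127
  f_III = 0.0130057
Weight by the priors:
  π_I·f_I = 0.24 × 0.0685544 = 0.0164531
  π_II·f_II = 0.27 × 0.0480127 = 0.0129634
  π_III·f_III = 0.49 × 0.0130057 = 0.00637281
Evidence: 0.0164531 + 0.0129634 + 0.00637281 = 0.0357893
Responsibility of Component III: 0.00637281 / 0.0357893 ≈ 0.178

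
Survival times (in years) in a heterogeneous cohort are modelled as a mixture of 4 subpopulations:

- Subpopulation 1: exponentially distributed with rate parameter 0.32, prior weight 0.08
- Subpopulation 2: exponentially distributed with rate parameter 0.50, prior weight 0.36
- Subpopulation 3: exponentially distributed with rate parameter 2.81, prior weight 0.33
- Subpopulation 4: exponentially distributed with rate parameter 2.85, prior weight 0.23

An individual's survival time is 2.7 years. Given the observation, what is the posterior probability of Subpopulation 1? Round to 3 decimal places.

P(component k | x) = π_k·f_k(x) / marginal(x), where marginal(x) = Σ_j π_j·f_j(x).
Evaluate each component's likelihood at the observed value:
  L_1 = 0.32·e^(−0.32·2.7) = 0.32·e^(−0.8640) = 0.134871
  L_2 = 0.50·e^(−0.50·2.7) = 0.50·e^(−1.3500) = 0.12962
  L_3 = 2.81·e^(−2.81·2.7) = 2.81·e^(−7.5870) = 0.00142467
  L_4 = 2.85·e^(−2.85·2.7) = 2.85·e^(−7.6950) = 0.00129703
Weight by the priors:
  π_1·L_1 = 0.08 × 0.134871 = 0.0107897
  π_2·L_2 = 0.36 × 0.12962 = 0.0466632
  π_3·L_3 = 0.33 × 0.00142467 = 0.000470141
  π_4·L_4 = 0.23 × 0.00129703 = 0.000298316
Denominator: 0.0107897 + 0.0466632 + 0.000470141 + 0.000298316 = 0.0582214
So the posterior for Subpopulation 1 is 0.0107897 / 0.0582214 ≈ 0.185.

0.185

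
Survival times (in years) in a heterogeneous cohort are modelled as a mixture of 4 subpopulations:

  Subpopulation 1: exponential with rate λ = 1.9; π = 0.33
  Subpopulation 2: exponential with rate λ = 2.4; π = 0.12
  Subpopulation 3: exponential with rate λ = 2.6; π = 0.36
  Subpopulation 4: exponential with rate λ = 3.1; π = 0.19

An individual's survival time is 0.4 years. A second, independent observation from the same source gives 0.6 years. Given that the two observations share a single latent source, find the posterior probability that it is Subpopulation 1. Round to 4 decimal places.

0.3536

By Bayes' theorem, P(k | x) = π_k f_k(x) / Σ_j π_j f_j(x).
Since both observations come from the same component, the likelihood for component k is f_k(x₁)·f_k(x₂).
  p_1 = [1.9·e^(−1.9·0.4) = 1.9·e^(−0.7600) = 0.888566] × [0.607656] = 0.539943
  p_2 = [2.4·e^(−2.4·0.4) = 2.4·e^(−0.9600) = 0.918943] × [0.568627] = 0.522535
  p_3 = [2.6·e^(−2.6·0.4) = 2.6·e^(−1.0400) = 0.918982] × [0.546354] = 0.502089
  p_4 = [3.1·e^(−3.1·0.4) = 3.1·e^(−1.2400) = 0.897091] × [0.482585] = 0.432923
Prior × likelihood for each component:
  π_1·p_1 = 0.33 × 0.539943 = 0.178181
  π_2·p_2 = 0.12 × 0.522535 = 0.0627042
  π_3·p_3 = 0.36 × 0.502089 = 0.180752
  π_4·p_4 = 0.19 × 0.432923 = 0.0822553
Marginal: 0.178181 + 0.0627042 + 0.180752 + 0.0822553 = 0.503893
P(Subpopulation 1 | x) = 0.178181 / 0.503893 ≈ 0.3536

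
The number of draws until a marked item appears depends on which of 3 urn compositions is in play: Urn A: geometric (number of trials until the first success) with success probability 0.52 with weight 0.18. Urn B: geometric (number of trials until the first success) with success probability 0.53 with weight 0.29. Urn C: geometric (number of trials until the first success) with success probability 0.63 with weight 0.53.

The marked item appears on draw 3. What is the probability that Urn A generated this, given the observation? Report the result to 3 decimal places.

Apply Bayes' rule: the posterior for each component is proportional to its prior times its likelihood at x.
Component likelihoods at x = 3:
  f_A = 0.52·(1−0.52)^2 = 0.52·0.2304 = 0.119808
  f_B = 0.53·(1−0.53)^2 = 0.53·0.2209 = 0.117077
  f_C = 0.63·(1−0.63)^2 = 0.63·0.1369 = 0.086247
Unnormalised posteriors:
  w_A·f_A = 0.18 × 0.119808 = 0.0215654
  w_B·f_B = 0.29 × 0.117077 = 0.0339523
  w_C·f_C = 0.53 × 0.086247 = 0.0457109
Marginal: 0.0215654 + 0.0339523 + 0.0457109 = 0.101229
So the posterior for Urn A is 0.0215654 / 0.101229 ≈ 0.213.

0.213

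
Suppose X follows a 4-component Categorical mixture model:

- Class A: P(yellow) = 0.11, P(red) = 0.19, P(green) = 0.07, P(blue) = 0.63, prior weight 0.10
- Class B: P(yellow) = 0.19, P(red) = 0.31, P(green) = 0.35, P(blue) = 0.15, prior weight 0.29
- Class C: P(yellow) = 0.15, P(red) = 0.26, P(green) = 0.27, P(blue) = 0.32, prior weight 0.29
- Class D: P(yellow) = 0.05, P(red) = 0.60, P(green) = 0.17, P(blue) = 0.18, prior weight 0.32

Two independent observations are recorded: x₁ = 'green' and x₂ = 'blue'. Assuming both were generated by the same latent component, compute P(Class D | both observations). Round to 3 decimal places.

Apply Bayes' rule: the posterior for each component is proportional to its prior times its likelihood at x.
Since both observations come from the same component, the likelihood for component k is f_k(x₁)·f_k(x₂).
  L_A = [0.07] × [0.63] = 0.0441
  L_B = [0.35] × [0.15] = 0.0525
  L_C = [0.27] × [0.32] = 0.0864
  L_D = [0.17] × [0.18] = 0.0306
Weight by the priors:
  w_A·L_A = 0.10 × 0.0441 = 0.00441
  w_B·L_B = 0.29 × 0.0525 = 0.015225
  w_C·L_C = 0.29 × 0.0864 = 0.025056
  w_D·L_D = 0.32 × 0.0306 = 0.009792
Marginal: 0.00441 + 0.015225 + 0.025056 + 0.009792 = 0.054483
So the posterior for Class D is 0.009792 / 0.054483 ≈ 0.180.

0.180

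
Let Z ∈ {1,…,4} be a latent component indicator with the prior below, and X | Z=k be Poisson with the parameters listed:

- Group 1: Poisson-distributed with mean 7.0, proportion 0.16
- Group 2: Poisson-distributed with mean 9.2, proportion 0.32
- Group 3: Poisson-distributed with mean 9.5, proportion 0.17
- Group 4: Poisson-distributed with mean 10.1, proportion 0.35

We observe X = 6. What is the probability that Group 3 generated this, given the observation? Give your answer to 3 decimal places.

By Bayes' theorem, P(k | x) = P(Z=k) f_k(x) / Σ_j P(Z=j) f_j(x).
Evaluate each component's likelihood at the observed value:
  f_1 = e^(−7.0)·7.0^6/6! = 0.149003
  f_2 = e^(−9.2)·9.2^6/6! = 0.0850913
  f_3 = e^(−9.5)·9.5^6/6! = 0.0764208
  f_4 = e^(−10.1)·10.1^6/6! = 0.060565
Unnormalised posteriors:
  P(Z=1)·f_1 = 0.16 × 0.149003 = 0.0238404
  P(Z=2)·f_2 = 0.32 × 0.0850913 = 0.0272292
  P(Z=3)·f_3 = 0.17 × 0.0764208 = 0.0129915
  P(Z=4)·f_4 = 0.35 × 0.060565 = 0.0211977
Marginal: 0.0238404 + 0.0272292 + 0.0129915 + 0.0211977 = 0.0852589
P(Group 3 | x) = 0.0129915 / 0.0852589 ≈ 0.152

0.152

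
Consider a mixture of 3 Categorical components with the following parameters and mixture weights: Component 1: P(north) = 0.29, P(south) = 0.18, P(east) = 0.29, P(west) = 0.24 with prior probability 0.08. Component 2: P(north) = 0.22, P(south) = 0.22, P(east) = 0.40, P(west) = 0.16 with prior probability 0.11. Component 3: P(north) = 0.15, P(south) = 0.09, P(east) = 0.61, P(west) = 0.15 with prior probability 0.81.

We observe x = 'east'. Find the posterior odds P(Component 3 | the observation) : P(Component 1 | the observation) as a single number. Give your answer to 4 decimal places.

21.2974

Posterior odds = (π_i f_i(x)) / (π_j f_j(x)); the normalising sum cancels.
Component likelihoods at x = 'east':
  f_1 = P(east | comp) = 0.29
  f_2 = P(east | comp) = 0.40
  f_3 = P(east | comp) = 0.61
Posterior odds = (π_3·f_3) / (π_1·f_1) = (0.81·0.61) / (0.08·0.29) = 0.4941 / 0.0232 ≈ 21.2974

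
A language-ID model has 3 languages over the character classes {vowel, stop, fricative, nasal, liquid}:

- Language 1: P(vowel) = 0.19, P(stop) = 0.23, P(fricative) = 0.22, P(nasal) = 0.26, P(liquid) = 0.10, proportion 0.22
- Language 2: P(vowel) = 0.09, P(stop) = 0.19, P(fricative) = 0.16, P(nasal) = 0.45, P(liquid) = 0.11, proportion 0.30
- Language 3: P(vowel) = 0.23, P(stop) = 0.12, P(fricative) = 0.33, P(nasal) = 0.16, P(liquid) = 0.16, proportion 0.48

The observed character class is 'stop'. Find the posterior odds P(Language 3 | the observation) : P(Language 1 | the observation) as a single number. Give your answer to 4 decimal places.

1.1383

The posterior odds equal the prior odds times the likelihood ratio: (P(Z=i)/P(Z=j))·(f_i(x)/f_j(x)).
Evaluate each component's likelihood at the observed value:
  L_1 = P(stop | comp) = 0.23
  L_2 = P(stop | comp) = 0.19
  L_3 = P(stop | comp) = 0.12
Odds = (0.48/0.22) × (0.12/0.23) = 2.18182 × 0.521739 ≈ 1.1383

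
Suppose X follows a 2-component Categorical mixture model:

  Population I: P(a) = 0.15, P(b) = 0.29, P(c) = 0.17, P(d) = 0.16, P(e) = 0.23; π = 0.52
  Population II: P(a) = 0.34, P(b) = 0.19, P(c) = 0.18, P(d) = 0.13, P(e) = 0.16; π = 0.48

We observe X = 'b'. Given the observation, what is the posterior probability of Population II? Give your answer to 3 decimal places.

0.377

The responsibility of component k is π_k f_k(x) divided by Σ_j π_j f_j(x).
Component likelihoods at x = 'b':
  f_I = P(b | comp) = 0.29
  f_II = P(b | comp) = 0.19
Prior × likelihood for each component:
  π_I·f_I = 0.52 × 0.29 = 0.1508
  π_II·f_II = 0.48 × 0.19 = 0.0912
Sum: 0.1508 + 0.0912 = 0.242
P(Population II | the observation) = 0.0912 / 0.242 ≈ 0.377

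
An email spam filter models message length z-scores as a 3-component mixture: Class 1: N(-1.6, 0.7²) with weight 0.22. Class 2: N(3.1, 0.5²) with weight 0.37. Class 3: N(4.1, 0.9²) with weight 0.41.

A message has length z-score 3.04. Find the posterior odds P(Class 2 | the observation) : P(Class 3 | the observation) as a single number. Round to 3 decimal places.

3.227

Since P(k|x) ∝ P(Z=k) f_k(x), the posterior odds are P(Z=i) f_i(x) / (P(Z=j) f_j(x)).
Component likelihoods at x = 3.04:
  p_1 = (1/(0.7·√(2π)))·exp(−(3.04−-1.6)²/(2·0.7²)) = 0.569918·exp(-21.96898) = 1.63985e-10
  p_2 = (1/(0.5·√(2π)))·exp(−(3.04−3.1)²/(2·0.5²)) = 0.797885·exp(-0.00720) = 0.79216
  p_3 = (1/(0.9·√(2π)))·exp(−(3.04−4.1)²/(2·0.9²)) = 0.443269·exp(-0.69358) = 0.221539
Posterior odds = (P(Z=2)·p_2) / (P(Z=3)·p_3) = (0.37·0.79216) / (0.41·0.221539) = 0.293099 / 0.0908308 ≈ 3.227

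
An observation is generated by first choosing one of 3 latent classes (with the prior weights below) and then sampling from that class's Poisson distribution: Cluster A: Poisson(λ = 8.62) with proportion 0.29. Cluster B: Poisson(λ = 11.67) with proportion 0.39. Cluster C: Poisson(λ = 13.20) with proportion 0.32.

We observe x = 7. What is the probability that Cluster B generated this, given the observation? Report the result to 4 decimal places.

P(component k | x) = w_k·f_k(x) / marginal(x), where marginal(x) = Σ_j w_j·f_j(x).
Evaluate each component's likelihood at the observed value:
  L_A = 0.12662
  L_B = 0.0499861
  L_C = 0.0256389
Unnormalised posteriors:
  w_A·L_A = 0.29 × 0.12662 = 0.0367198
  w_B·L_B = 0.39 × 0.0499861 = 0.0194946
  w_C·L_C = 0.32 × 0.0256389 = 0.00820446
Sum: 0.0367198 + 0.0194946 + 0.00820446 = 0.0644188
Responsibility of Cluster B: 0.0194946 / 0.0644188 ≈ 0.3026

0.3026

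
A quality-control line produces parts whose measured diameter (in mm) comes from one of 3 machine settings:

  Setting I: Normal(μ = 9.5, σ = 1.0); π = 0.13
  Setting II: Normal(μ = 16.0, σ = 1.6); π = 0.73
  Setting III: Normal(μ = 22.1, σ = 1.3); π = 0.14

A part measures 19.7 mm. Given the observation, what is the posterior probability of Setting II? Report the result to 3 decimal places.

The responsibility of component k is π_k f_k(x) divided by Σ_j π_j f_j(x).
Normal densities:
  L_I = 1.02073e-23
  L_II = 0.0172013
  L_III = 0.05583
Unnormalised posteriors:
  π_I·L_I = 0.13 × 1.02073e-23 = 1.32695e-24
  π_II·L_II = 0.73 × 0.0172013 = 0.0125569
  π_III·L_III = 0.14 × 0.05583 = 0.00781619
Evidence: 1.32695e-24 + 0.0125569 + 0.00781619 = 0.0203731
P(Setting II | data) ≈ 0.616

0.616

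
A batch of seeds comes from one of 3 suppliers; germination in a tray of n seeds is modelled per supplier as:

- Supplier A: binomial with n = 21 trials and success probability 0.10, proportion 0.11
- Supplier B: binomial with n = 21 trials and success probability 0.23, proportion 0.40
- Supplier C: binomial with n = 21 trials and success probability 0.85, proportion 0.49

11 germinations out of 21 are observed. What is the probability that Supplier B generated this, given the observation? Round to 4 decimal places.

The responsibility of component k is π_k f_k(x) divided by Σ_j π_j f_j(x).
Evaluate each component's likelihood at the observed value:
  L_A = C(21,11)·0.10^11·0.90^10 = 352716·1e-11·0.348678 = 1.22984e-06
  L_B = C(21,11)·0.23^11·0.77^10 = 352716·9.5281e-08·0.0732668 = 0.00246229
  L_C = C(21,11)·0.85^11·0.15^10 = 352716·0.167343·5.7665e-09 = 0.000340366
Prior × likelihood for each component:
  π_A·L_A = 0.11 × 1.22984e-06 = 1.35283e-07
  π_B·L_B = 0.40 × 0.00246229 = 0.000984915
  π_C·L_C = 0.49 × 0.000340366 = 0.000166779
Normaliser: 1.35283e-07 + 0.000984915 + 0.000166779 = 0.00115183
P(Supplier B | 11 germinations out of 21) ≈ 0.8551

0.8551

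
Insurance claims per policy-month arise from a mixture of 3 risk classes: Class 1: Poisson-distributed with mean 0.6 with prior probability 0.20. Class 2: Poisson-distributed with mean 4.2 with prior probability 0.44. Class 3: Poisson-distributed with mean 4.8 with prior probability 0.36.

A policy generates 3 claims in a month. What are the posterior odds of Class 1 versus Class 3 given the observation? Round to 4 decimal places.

Only the two components matter; the odds are (w_i f_i(x)) / (w_j f_j(x)).
Poisson probabilities:
  p_1 = 0.0197572
  p_2 = 0.185165
  p_3 = 0.151691
Odds = (0.20/0.36) × (0.0197572/0.151691) = 0.555556 × 0.130247 ≈ 0.0724

0.0724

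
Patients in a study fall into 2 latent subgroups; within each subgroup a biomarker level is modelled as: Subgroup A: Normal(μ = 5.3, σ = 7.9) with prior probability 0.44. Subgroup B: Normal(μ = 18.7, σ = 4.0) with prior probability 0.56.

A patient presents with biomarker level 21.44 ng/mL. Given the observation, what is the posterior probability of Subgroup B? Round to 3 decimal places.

Posterior ∝ prior × likelihood, so P(k | x) ∝ P(Z=k) f_k(x); normalise over all components.
Normal densities:
  L_A = (1/(7.9·√(2π)))·exp(−(21.44−5.3)²/(2·7.9²)) = 0.050499·exp(-2.08700) = 0.00626483
  L_B = (1/(4.0·√(2π)))·exp(−(21.44−18.7)²/(2·4.0²)) = 0.099736·exp(-0.23461) = 0.0788786
Unnormalised posteriors:
  P(Z=A)·L_A = 0.44 × 0.00626483 = 0.00275653
  P(Z=B)·L_B = 0.56 × 0.0788786 = 0.044172
Normaliser: 0.00275653 + 0.044172 = 0.0469285
So the posterior for Subgroup B is 0.044172 / 0.0469285 ≈ 0.941.

0.941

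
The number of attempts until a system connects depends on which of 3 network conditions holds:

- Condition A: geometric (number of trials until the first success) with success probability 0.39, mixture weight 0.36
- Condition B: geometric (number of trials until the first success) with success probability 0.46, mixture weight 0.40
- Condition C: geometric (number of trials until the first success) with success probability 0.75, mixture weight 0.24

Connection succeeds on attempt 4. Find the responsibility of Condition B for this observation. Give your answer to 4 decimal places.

Posterior ∝ prior × likelihood, so P(k | x) ∝ P(Z=k) f_k(x); normalise over all components.
Geometric probabilities:
  f_A = 0.39·(1−0.39)^3 = 0.39·0.226981 = 0.0885226
  f_B = 0.46·(1−0.46)^3 = 0.46·0.157464 = 0.0724334
  f_C = 0.75·(1−0.75)^3 = 0.75·0.015625 = 0.0117188
Multiply by the mixture weights:
  P(Z=A)·f_A = 0.36 × 0.0885226 = 0.0318681
  P(Z=B)·f_B = 0.40 × 0.0724334 = 0.0289734
  P(Z=C)·f_C = 0.24 × 0.0117188 = 0.0028125
Denominator: 0.0318681 + 0.0289734 + 0.0028125 = 0.063654
P(Condition B | data) ≈ 0.4552

0.4552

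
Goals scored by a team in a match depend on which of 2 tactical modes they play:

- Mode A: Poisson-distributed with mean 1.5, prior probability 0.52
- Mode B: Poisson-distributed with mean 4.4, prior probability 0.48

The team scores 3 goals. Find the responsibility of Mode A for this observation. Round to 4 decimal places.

0.4382

By Bayes' theorem, P(k | x) = π_k f_k(x) / Σ_j π_j f_j(x).
Component likelihoods at x = 3 goals:
  f_A = 0.125511
  f_B = 0.174305
Prior × likelihood for each component:
  π_A·f_A = 0.52 × 0.125511 = 0.0652656
  π_B·f_B = 0.48 × 0.174305 = 0.0836666
Denominator: 0.0652656 + 0.0836666 = 0.148932
Responsibility of Mode A: 0.0652656 / 0.148932 ≈ 0.4382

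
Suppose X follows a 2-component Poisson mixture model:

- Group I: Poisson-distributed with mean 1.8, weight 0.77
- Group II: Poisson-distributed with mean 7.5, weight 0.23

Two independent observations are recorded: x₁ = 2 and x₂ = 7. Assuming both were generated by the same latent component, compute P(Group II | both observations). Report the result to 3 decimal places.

0.559

Posterior ∝ prior × likelihood, so P(k | x) ∝ π_k f_k(x); normalise over all components.
Since both observations come from the same component, the likelihood for component k is f_k(x₁)·f_k(x₂).
  f_I = [e^(−1.8)·1.8^2/2! = 0.267784] × [0.00200792] = 0.00053769
  f_II = [e^(−7.5)·7.5^2/2! = 0.0155555] × [0.146484] = 0.00227863
Multiply by the mixture weights:
  π_I·f_I = 0.77 × 0.00053769 = 0.000414021
  π_II·f_II = 0.23 × 0.00227863 = 0.000524085
Normaliser: 0.000414021 + 0.000524085 = 0.000938106
P(Group II | x₁,x₂) = 0.000524085 / 0.000938106 ≈ 0.559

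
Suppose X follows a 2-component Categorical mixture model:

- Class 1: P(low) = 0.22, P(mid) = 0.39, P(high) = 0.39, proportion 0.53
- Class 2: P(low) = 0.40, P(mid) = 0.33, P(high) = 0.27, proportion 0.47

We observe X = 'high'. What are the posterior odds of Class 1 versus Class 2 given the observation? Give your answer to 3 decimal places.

1.629

Only the two components matter; the odds are (w_i f_i(x)) / (w_j f_j(x)).
Categorical probabilities:
  p_1 = 0.39
  p_2 = 0.27
Posterior odds = (w_1·p_1) / (w_2·p_2) = (0.53·0.39) / (0.47·0.27) = 0.2067 / 0.1269 ≈ 1.629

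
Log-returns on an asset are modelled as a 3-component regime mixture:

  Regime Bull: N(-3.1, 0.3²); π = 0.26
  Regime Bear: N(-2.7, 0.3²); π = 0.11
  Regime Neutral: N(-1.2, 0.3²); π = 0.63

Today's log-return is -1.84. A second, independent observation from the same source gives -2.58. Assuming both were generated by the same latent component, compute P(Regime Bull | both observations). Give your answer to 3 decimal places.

Posterior ∝ prior × likelihood, so P(k | x) ∝ P(Z=k) f_k(x); normalise over all components.
Since both observations come from the same component, the likelihood for component k is f_k(x₁)·f_k(x₂).
  p_Bull = [(1/(0.3·√(2π)))·exp(−(-1.84−-3.1)²/(2·0.3²)) = 1.329808·exp(-8.82000) = 0.000196477] × [0.296062] = 5.81693e-05
  p_Bear = [(1/(0.3·√(2π)))·exp(−(-1.84−-2.7)²/(2·0.3²)) = 1.329808·exp(-4.10889) = 0.0218434] × [1.22757] = 0.0268143
  p_Neutral = [(1/(0.3·√(2π)))·exp(−(-1.84−-1.2)²/(2·0.3²)) = 1.329808·exp(-2.27556) = 0.136624] × [3.38028e-05] = 4.61829e-06
Unnormalised posteriors:
  P(Z=Bull)·p_Bull = 0.26 × 5.81693e-05 = 1.5124e-05
  P(Z=Bear)·p_Bear = 0.11 × 0.0268143 = 0.00294957
  P(Z=Neutral)·p_Neutral = 0.63 × 4.61829e-06 = 2.90952e-06
Sum: 1.5124e-05 + 0.00294957 + 2.90952e-06 = 0.00296761
So the posterior for Regime Bull is 1.5124e-05 / 0.00296761 ≈ 0.005.

0.005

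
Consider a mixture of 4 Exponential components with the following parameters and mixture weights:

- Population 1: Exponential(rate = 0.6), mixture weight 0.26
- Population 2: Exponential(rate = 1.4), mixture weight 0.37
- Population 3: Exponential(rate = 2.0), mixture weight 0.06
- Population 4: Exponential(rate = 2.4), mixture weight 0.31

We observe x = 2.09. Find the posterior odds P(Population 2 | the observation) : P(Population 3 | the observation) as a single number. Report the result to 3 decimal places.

Posterior odds = (π_i f_i(x)) / (π_j f_j(x)); the normalising sum cancels.
Component likelihoods at x = 2.09:
  L_1 = 0.171217
  L_2 = 0.0750555
  L_3 = 0.030597
  L_4 = 0.0159144
Odds = (0.37/0.06) × (0.0750555/0.030597) = 6.16667 × 2.45303 ≈ 15.127

15.127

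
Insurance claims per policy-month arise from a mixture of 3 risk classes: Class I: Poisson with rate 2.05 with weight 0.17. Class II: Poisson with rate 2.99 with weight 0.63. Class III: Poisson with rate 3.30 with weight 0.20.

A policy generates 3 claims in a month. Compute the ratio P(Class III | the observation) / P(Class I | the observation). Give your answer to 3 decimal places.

1.406

Since P(k|x) ∝ w_k f_k(x), the posterior odds are w_i f_i(x) / (w_j f_j(x)).
Evaluate each component's likelihood at the observed value:
  L_I = 0.184845
  L_II = 0.224038
  L_III = 0.220912
Posterior odds = (w_III·L_III) / (w_I·L_I) = (0.20·0.220912) / (0.17·0.184845) = 0.0441823 / 0.0314236 ≈ 1.406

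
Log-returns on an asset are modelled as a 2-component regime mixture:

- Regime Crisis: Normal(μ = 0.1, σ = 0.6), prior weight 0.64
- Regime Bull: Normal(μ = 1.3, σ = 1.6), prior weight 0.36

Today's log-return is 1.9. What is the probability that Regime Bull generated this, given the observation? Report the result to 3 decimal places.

By Bayes' theorem, P(k | x) = π_k f_k(x) / Σ_j π_j f_j(x).
Normal densities:
  L_Crisis = 0.00738641
  L_Bull = 0.232409
Multiply by the mixture weights:
  π_Crisis·L_Crisis = 0.64 × 0.00738641 = 0.0047273
  π_Bull·L_Bull = 0.36 × 0.232409 = 0.0836674
Sum: 0.0047273 + 0.0836674 = 0.0883947
Responsibility of Regime Bull: 0.0836674 / 0.0883947 ≈ 0.947

0.947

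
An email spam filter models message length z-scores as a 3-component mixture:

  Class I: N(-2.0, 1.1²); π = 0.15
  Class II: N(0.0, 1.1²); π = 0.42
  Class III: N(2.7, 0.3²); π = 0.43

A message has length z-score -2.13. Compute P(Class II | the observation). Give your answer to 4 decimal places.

The responsibility of component k is π_k f_k(x) divided by Σ_j π_j f_j(x).
Normal densities:
  f_I = 0.360151
  f_II = 0.0556318
  f_III = 6.87151e-57
Weight by the priors:
  π_I·f_I = 0.15 × 0.360151 = 0.0540226
  π_II·f_II = 0.42 × 0.0556318 = 0.0233653
  π_III·f_III = 0.43 × 6.87151e-57 = 2.95475e-57
Sum: 0.0540226 + 0.0233653 + 2.95475e-57 = 0.077388
Responsibility of Class II: 0.0233653 / 0.077388 ≈ 0.3019

0.3019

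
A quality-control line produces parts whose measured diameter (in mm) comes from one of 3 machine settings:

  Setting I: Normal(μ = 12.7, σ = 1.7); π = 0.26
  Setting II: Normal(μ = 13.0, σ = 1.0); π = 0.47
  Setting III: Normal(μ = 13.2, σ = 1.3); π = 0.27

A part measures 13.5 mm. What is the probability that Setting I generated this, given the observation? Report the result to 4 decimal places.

0.1816

Apply Bayes' rule: the posterior for each component is proportional to its prior times its likelihood at x.
Normal densities:
  L_I = 0.210074
  L_II = 0.352065
  L_III = 0.298815
Unnormalised posteriors:
  w_I·L_I = 0.26 × 0.210074 = 0.0546193
  w_II·L_II = 0.47 × 0.352065 = 0.165471
  w_III·L_III = 0.27 × 0.298815 = 0.0806801
Normaliser: 0.0546193 + 0.165471 + 0.0806801 = 0.30077
So the posterior for Setting I is 0.0546193 / 0.30077 ≈ 0.1816.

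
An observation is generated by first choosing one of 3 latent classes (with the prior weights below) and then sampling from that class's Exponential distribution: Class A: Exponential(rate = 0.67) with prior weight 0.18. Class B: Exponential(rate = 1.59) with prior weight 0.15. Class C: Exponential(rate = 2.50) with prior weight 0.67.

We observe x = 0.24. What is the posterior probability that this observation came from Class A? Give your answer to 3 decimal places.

0.087

By Bayes' theorem, P(k | x) = π_k f_k(x) / Σ_j π_j f_j(x).
Exponential densities:
  L_A = 0.57048
  L_B = 1.0856
  L_C = 1.37203
Prior × likelihood for each component:
  π_A·L_A = 0.18 × 0.57048 = 0.102686
  π_B·L_B = 0.15 × 1.0856 = 0.16284
  π_C·L_C = 0.67 × 1.37203 = 0.919259
Sum: 0.102686 + 0.16284 + 0.919259 = 1.18479
P(Class A | x) = 0.102686 / 1.18479 ≈ 0.087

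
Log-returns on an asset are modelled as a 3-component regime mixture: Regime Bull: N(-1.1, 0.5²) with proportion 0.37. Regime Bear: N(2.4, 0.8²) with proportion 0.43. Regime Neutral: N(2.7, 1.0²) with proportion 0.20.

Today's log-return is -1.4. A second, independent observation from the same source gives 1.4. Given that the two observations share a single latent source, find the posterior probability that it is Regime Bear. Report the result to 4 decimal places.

P(component k | x) = w_k·f_k(x) / marginal(x), where marginal(x) = Σ_j w_j·f_j(x).
Since both observations come from the same component, the likelihood for component k is f_k(x₁)·f_k(x₂).
  f_Bull = [0.666449] × [2.97344e-06] = 1.98165e-06
  f_Bear = [6.28688e-06] × [0.228311] = 1.43537e-06
  f_Neutral = [8.92617e-05] × [0.171369] = 1.52966e-05
Unnormalised posteriors:
  w_Bull·f_Bull = 0.37 × 1.98165e-06 = 7.33209e-07
  w_Bear·f_Bear = 0.43 × 1.43537e-06 = 6.17208e-07
  w_Neutral·f_Neutral = 0.20 × 1.52966e-05 = 3.05933e-06
Normaliser: 7.33209e-07 + 6.17208e-07 + 3.05933e-06 = 4.40975e-06
P(Regime Bear | x) ≈ 0.1400

0.1400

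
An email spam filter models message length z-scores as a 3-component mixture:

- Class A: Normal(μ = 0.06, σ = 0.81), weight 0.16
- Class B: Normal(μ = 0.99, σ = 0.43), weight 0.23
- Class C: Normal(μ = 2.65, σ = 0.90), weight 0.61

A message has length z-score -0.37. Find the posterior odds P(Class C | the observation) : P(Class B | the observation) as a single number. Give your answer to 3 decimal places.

0.676

Since P(k|x) ∝ π_k f_k(x), the posterior odds are π_i f_i(x) / (π_j f_j(x)).
Normal densities:
  f_A = 0.427789
  f_B = 0.00624115
  f_C = 0.0015909
Posterior odds = (π_C·f_C) / (π_B·f_B) = (0.61·0.0015909) / (0.23·0.00624115) = 0.00097045 / 0.00143546 ≈ 0.676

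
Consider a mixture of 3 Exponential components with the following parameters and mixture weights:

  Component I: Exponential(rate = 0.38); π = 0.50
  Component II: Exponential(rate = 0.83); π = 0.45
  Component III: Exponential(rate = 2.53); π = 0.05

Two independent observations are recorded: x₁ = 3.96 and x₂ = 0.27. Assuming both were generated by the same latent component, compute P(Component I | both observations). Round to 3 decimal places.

0.610

P(component k | x) = π_k·f_k(x) / marginal(x), where marginal(x) = Σ_j π_j·f_j(x).
Since both observations come from the same component, the likelihood for component k is f_k(x₁)·f_k(x₂).
  p_I = [0.38·e^(−0.38·3.96) = 0.38·e^(−1.5048) = 0.0843834] × [0.342945] = 0.0289389
  p_II = [0.83·e^(−0.83·3.96) = 0.83·e^(−3.2868) = 0.0310198] × [0.663365] = 0.0205775
  p_III = [2.53·e^(−2.53·3.96) = 2.53·e^(−10.0188) = 0.000112723] × [1.27777] = 0.000144034
Multiply by the mixture weights:
  π_I·p_I = 0.50 × 0.0289389 = 0.0144695
  π_II·p_II = 0.45 × 0.0205775 = 0.00925986
  π_III·p_III = 0.05 × 0.000144034 = 7.2017e-06
Denominator: 0.0144695 + 0.00925986 + 7.2017e-06 = 0.0237365
Responsibility of Component I: 0.0144695 / 0.0237365 ≈ 0.610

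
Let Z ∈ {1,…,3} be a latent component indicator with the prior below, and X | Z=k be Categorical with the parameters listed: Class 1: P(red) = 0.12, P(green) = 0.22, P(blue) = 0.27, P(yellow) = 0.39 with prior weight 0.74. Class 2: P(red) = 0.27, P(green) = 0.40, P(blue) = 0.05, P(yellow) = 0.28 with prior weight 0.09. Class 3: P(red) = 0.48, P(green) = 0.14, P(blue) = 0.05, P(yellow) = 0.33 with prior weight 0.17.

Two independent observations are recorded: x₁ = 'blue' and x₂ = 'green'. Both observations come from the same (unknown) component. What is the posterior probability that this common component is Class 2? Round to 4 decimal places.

Posterior ∝ prior × likelihood, so P(k | x) ∝ P(Z=k) f_k(x); normalise over all components.
Since both observations come from the same component, the likelihood for component k is f_k(x₁)·f_k(x₂).
  p_1 = [P(blue | comp) = 0.27] × [0.22] = 0.0594
  p_2 = [P(blue | comp) = 0.05] × [0.4] = 0.02
  p_3 = [P(blue | comp) = 0.05] × [0.14] = 0.007
Unnormalised posteriors:
  P(Z=1)·p_1 = 0.74 × 0.0594 = 0.043956
  P(Z=2)·p_2 = 0.09 × 0.02 = 0.0018
  P(Z=3)·p_3 = 0.17 × 0.007 = 0.00119
Evidence: 0.043956 + 0.0018 + 0.00119 = 0.046946
P(Class 2 | x) ≈ 0.0383

0.0383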